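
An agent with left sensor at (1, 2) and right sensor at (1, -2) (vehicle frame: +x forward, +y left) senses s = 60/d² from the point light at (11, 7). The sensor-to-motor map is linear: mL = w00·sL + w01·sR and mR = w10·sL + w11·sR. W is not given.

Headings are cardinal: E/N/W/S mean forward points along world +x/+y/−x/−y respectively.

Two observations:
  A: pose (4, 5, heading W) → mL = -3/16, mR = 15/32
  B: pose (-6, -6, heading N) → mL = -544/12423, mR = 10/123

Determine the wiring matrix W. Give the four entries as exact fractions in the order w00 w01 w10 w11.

obs A: pose=(4,5,W) → sL=3/4, sR=15/16, mL=-3/16, mR=15/32
obs B: pose=(-6,-6,N) → sL=12/101, sR=20/123, mL=-544/12423, mR=10/123
sensor matrix S = [[3/4, 15/16], [12/101, 20/123]]; det S = 175/16564
solve [mL_A; mL_B] = S·[w00; w01] and [mR_A; mR_B] = S·[w10; w11]:
  w00 = 1, w01 = -1, w10 = 0, w11 = 1/2

1 -1 0 1/2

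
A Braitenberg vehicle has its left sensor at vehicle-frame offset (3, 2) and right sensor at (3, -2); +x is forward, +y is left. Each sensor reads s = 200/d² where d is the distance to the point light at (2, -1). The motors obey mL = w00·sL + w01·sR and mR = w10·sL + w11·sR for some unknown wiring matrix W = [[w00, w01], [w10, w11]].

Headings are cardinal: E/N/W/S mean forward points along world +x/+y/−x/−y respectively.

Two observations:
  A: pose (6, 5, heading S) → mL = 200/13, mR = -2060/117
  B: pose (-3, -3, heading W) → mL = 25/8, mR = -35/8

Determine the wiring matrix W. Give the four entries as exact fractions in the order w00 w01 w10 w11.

obs A: pose=(6,5,S) → sL=40/9, sR=200/13, mL=200/13, mR=-2060/117
obs B: pose=(-3,-3,W) → sL=5/2, sR=25/8, mL=25/8, mR=-35/8
sensor matrix S = [[40/9, 200/13], [5/2, 25/8]]; det S = -2875/117
solve [mL_A; mL_B] = S·[w00; w01] and [mR_A; mR_B] = S·[w10; w11]:
  w00 = 0, w01 = 1, w10 = -1/2, w11 = -1

0 1 -1/2 -1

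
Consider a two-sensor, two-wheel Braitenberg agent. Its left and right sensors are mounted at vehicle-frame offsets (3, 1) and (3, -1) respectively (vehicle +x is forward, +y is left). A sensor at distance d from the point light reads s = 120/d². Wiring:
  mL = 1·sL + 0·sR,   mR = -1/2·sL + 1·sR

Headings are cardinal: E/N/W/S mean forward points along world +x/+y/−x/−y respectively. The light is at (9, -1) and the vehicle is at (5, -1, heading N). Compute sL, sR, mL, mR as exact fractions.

60/17 20/3 60/17 250/51

left sensor world pos  = (4, 2); dL² = 34
right sensor world pos = (6, 2); dR² = 18
sL = 120/34 = 60/17
sR = 120/18 = 20/3
mL = 1·sL + 0·sR = 60/17
mR = -1/2·sL + 1·sR = 250/51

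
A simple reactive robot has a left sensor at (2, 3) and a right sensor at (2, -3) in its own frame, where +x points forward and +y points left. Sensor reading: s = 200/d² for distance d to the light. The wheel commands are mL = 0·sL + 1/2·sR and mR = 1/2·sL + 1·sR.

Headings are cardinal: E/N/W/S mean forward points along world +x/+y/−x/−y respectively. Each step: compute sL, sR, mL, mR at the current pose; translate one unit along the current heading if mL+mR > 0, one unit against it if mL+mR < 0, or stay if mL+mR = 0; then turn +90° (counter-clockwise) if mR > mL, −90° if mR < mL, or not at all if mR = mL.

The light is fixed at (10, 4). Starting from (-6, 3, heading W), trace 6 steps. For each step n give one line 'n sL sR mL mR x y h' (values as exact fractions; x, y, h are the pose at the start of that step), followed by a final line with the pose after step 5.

0 10/17 25/41 25/82 630/697 -6 3 W
1 40/41 200/409 100/409 16380/16769 -7 3 S
2 100/113 4/5 2/5 702/565 -7 2 E
3 200/361 200/169 100/169 89100/61009 -6 2 N
4 10/17 25/41 25/82 630/697 -6 3 W
5 40/41 200/409 100/409 16380/16769 -7 3 S
final -7 2 E

n=0: pose=(-6,3,W); sL=10/17, sR=25/41; mL=25/82, mR=630/697; mL+mR=1685/1394 → advance +1; mR−mL=835/1394 → turn +1·90°
n=1: pose=(-7,3,S); sL=40/41, sR=200/409; mL=100/409, mR=16380/16769; mL+mR=20480/16769 → advance +1; mR−mL=12280/16769 → turn +1·90°
n=2: pose=(-7,2,E); sL=100/113, sR=4/5; mL=2/5, mR=702/565; mL+mR=928/565 → advance +1; mR−mL=476/565 → turn +1·90°
n=3: pose=(-6,2,N); sL=200/361, sR=200/169; mL=100/169, mR=89100/61009; mL+mR=125200/61009 → advance +1; mR−mL=53000/61009 → turn +1·90°
n=4: pose=(-6,3,W); sL=10/17, sR=25/41; mL=25/82, mR=630/697; mL+mR=1685/1394 → advance +1; mR−mL=835/1394 → turn +1·90°
n=5: pose=(-7,3,S); sL=40/41, sR=200/409; mL=100/409, mR=16380/16769; mL+mR=20480/16769 → advance +1; mR−mL=12280/16769 → turn +1·90°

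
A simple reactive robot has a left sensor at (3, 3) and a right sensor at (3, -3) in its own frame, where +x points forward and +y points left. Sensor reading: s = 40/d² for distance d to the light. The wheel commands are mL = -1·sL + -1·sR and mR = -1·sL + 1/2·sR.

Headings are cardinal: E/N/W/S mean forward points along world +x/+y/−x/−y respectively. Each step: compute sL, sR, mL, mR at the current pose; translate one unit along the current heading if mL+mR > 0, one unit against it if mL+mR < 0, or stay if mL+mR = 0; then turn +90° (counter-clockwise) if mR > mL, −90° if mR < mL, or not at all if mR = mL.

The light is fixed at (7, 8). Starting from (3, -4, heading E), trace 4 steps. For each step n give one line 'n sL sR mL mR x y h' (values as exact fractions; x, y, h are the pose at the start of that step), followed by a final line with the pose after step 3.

n=0: pose=(3,-4,E); sL=20/41, sR=20/113; mL=-3080/4633, mR=-1850/4633; mL+mR=-4930/4633 → advance -1; mR−mL=30/113 → turn +1·90°
n=1: pose=(2,-4,N); sL=8/29, sR=8/17; mL=-368/493, mR=-20/493; mL+mR=-388/493 → advance -1; mR−mL=12/17 → turn +1·90°
n=2: pose=(2,-5,W); sL=1/8, sR=10/41; mL=-121/328, mR=-1/328; mL+mR=-61/164 → advance -1; mR−mL=15/41 → turn +1·90°
n=3: pose=(3,-5,S); sL=40/257, sR=8/61; mL=-4496/15677, mR=-1412/15677; mL+mR=-5908/15677 → advance -1; mR−mL=12/61 → turn +1·90°

0 20/41 20/113 -3080/4633 -1850/4633 3 -4 E
1 8/29 8/17 -368/493 -20/493 2 -4 N
2 1/8 10/41 -121/328 -1/328 2 -5 W
3 40/257 8/61 -4496/15677 -1412/15677 3 -5 S
final 3 -4 E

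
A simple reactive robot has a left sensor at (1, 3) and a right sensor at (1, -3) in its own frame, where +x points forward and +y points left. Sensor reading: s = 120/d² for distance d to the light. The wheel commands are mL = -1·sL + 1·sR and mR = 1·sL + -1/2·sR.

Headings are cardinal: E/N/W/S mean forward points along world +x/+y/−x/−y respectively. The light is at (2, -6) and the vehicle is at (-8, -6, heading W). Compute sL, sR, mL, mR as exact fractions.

12/13 12/13 0 6/13

left sensor world pos  = (-9, -9); dL² = 130
right sensor world pos = (-9, -3); dR² = 130
sL = 120/130 = 12/13
sR = 120/130 = 12/13
mL = -1·sL + 1·sR = 0
mR = 1·sL + -1/2·sR = 6/13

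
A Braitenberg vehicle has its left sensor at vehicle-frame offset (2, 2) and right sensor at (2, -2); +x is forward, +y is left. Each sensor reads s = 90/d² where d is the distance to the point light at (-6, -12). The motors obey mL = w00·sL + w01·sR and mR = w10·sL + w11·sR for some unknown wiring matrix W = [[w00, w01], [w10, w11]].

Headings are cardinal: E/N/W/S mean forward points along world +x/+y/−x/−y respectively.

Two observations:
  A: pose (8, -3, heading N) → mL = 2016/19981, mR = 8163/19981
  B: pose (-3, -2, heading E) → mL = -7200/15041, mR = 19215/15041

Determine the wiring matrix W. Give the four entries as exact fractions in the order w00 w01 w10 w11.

obs A: pose=(8,-3,N) → sL=18/53, sR=90/377, mL=2016/19981, mR=8163/19981
obs B: pose=(-3,-2,E) → sL=90/169, sR=90/89, mL=-7200/15041, mR=19215/15041
sensor matrix S = [[18/53, 90/377], [90/169, 90/89]]; det S = 65007360/300534221
solve [mL_A; mL_B] = S·[w00; w01] and [mR_A; mR_B] = S·[w10; w11]:
  w00 = 1, w01 = -1, w10 = 1/2, w11 = 1

1 -1 1/2 1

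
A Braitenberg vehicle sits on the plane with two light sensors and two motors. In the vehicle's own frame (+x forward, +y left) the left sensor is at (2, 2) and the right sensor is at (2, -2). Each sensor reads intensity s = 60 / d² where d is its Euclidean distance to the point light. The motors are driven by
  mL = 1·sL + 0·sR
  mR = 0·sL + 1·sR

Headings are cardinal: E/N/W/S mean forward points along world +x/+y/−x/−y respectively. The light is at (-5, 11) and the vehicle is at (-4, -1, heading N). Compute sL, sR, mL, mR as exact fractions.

60/101 60/109 60/101 60/109

left sensor world pos  = (-6, 1); dL² = 101
right sensor world pos = (-2, 1); dR² = 109
sL = 60/101 = 60/101
sR = 60/109 = 60/109
mL = 1·sL + 0·sR = 60/101
mR = 0·sL + 1·sR = 60/109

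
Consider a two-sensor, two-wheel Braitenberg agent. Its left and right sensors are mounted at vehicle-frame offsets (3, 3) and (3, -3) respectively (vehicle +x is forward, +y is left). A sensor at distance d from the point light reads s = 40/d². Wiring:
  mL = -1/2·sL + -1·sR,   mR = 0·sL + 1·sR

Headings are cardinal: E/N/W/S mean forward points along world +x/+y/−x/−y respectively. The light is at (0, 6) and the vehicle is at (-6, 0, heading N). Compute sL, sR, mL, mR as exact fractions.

left sensor world pos  = (-9, 3); dL² = 90
right sensor world pos = (-3, 3); dR² = 18
sL = 40/90 = 4/9
sR = 40/18 = 20/9
mL = -1/2·sL + -1·sR = -22/9
mR = 0·sL + 1·sR = 20/9

4/9 20/9 -22/9 20/9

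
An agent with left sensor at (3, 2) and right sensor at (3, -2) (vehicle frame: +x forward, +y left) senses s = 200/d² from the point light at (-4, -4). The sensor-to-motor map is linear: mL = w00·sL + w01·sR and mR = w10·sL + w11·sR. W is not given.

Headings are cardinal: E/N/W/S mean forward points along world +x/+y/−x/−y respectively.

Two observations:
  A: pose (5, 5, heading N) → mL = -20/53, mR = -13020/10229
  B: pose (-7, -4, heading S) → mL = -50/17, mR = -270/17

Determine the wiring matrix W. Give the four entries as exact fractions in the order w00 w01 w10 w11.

0 -1/2 -1/2 -1

obs A: pose=(5,5,N) → sL=200/193, sR=40/53, mL=-20/53, mR=-13020/10229
obs B: pose=(-7,-4,S) → sL=20, sR=100/17, mL=-50/17, mR=-270/17
sensor matrix S = [[200/193, 40/53], [20, 100/17]]; det S = -1564800/173893
solve [mL_A; mL_B] = S·[w00; w01] and [mR_A; mR_B] = S·[w10; w11]:
  w00 = 0, w01 = -1/2, w10 = -1/2, w11 = -1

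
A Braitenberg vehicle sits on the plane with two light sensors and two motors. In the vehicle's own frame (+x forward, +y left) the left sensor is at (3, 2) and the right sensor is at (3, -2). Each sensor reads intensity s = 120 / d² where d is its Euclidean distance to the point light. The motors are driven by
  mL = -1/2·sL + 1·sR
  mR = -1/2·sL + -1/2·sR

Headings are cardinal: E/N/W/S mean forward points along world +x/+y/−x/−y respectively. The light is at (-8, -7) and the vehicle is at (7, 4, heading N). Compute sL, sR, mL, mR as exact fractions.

left sensor world pos  = (5, 7); dL² = 365
right sensor world pos = (9, 7); dR² = 485
sL = 120/365 = 24/73
sR = 120/485 = 24/97
mL = -1/2·sL + 1·sR = 588/7081
mR = -1/2·sL + -1/2·sR = -2040/7081

24/73 24/97 588/7081 -2040/7081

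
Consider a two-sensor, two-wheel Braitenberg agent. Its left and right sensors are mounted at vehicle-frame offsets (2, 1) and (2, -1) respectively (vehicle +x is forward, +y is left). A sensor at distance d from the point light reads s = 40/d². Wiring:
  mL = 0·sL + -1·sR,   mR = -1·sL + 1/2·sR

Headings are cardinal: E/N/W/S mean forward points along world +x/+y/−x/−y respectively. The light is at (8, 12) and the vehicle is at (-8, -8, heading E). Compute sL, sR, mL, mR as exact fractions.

left sensor world pos  = (-6, -7); dL² = 557
right sensor world pos = (-6, -9); dR² = 637
sL = 40/557 = 40/557
sR = 40/637 = 40/637
mL = 0·sL + -1·sR = -40/637
mR = -1·sL + 1/2·sR = -14340/354809

40/557 40/637 -40/637 -14340/354809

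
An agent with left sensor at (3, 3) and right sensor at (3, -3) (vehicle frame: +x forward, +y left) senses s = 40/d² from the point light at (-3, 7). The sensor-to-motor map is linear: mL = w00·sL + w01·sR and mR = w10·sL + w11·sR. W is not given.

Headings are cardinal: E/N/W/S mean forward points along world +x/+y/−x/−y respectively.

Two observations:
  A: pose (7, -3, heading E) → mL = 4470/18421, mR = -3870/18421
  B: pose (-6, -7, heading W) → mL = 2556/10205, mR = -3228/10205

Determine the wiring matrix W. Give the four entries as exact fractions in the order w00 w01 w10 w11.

1 1/2 -1/2 -1

obs A: pose=(7,-3,E) → sL=20/109, sR=20/169, mL=4470/18421, mR=-3870/18421
obs B: pose=(-6,-7,W) → sL=8/65, sR=40/157, mL=2556/10205, mR=-3228/10205
sensor matrix S = [[20/109, 20/169], [8/65, 40/157]]; det S = 1209984/37597261
solve [mL_A; mL_B] = S·[w00; w01] and [mR_A; mR_B] = S·[w10; w11]:
  w00 = 1, w01 = 1/2, w10 = -1/2, w11 = -1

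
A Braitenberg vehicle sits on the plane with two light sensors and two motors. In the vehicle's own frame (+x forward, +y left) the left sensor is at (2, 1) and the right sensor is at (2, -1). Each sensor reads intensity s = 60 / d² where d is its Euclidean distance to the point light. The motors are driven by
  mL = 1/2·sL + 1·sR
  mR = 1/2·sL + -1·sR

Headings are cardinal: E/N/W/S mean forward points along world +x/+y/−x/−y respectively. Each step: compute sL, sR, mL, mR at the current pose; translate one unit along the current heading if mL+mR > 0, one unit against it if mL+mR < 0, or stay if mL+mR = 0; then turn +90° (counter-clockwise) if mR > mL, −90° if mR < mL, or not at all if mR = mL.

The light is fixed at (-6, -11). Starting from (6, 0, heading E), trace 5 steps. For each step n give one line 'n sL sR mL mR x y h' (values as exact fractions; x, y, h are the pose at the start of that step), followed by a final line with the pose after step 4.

0 3/17 15/74 183/629 -72/629 6 0 E
1 60/277 4/15 1558/4155 -658/4155 7 0 S
2 30/101 30/121 4845/12221 -1215/12221 7 -1 W
3 12/53 60/313 5058/16589 -1302/16589 6 -1 N
4 3/17 15/74 183/629 -72/629 6 0 E
final 7 0 S

n=0: pose=(6,0,E); sL=3/17, sR=15/74; mL=183/629, mR=-72/629; mL+mR=3/17 → advance +1; mR−mL=-15/37 → turn -1·90°
n=1: pose=(7,0,S); sL=60/277, sR=4/15; mL=1558/4155, mR=-658/4155; mL+mR=60/277 → advance +1; mR−mL=-8/15 → turn -1·90°
n=2: pose=(7,-1,W); sL=30/101, sR=30/121; mL=4845/12221, mR=-1215/12221; mL+mR=30/101 → advance +1; mR−mL=-60/121 → turn -1·90°
n=3: pose=(6,-1,N); sL=12/53, sR=60/313; mL=5058/16589, mR=-1302/16589; mL+mR=12/53 → advance +1; mR−mL=-120/313 → turn -1·90°
n=4: pose=(6,0,E); sL=3/17, sR=15/74; mL=183/629, mR=-72/629; mL+mR=3/17 → advance +1; mR−mL=-15/37 → turn -1·90°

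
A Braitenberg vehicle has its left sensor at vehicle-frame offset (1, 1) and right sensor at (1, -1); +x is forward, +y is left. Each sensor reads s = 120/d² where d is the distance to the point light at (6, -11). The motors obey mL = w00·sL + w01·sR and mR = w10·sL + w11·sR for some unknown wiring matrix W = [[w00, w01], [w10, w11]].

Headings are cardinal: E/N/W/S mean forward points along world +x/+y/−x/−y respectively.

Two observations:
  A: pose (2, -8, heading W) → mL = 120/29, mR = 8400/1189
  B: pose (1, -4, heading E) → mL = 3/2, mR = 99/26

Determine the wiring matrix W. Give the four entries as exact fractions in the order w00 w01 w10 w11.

obs A: pose=(2,-8,W) → sL=120/29, sR=120/41, mL=120/29, mR=8400/1189
obs B: pose=(1,-4,E) → sL=3/2, sR=30/13, mL=3/2, mR=99/26
sensor matrix S = [[120/29, 120/41], [3/2, 30/13]]; det S = 79740/15457
solve [mL_A; mL_B] = S·[w00; w01] and [mR_A; mR_B] = S·[w10; w11]:
  w00 = 1, w01 = 0, w10 = 1, w11 = 1

1 0 1 1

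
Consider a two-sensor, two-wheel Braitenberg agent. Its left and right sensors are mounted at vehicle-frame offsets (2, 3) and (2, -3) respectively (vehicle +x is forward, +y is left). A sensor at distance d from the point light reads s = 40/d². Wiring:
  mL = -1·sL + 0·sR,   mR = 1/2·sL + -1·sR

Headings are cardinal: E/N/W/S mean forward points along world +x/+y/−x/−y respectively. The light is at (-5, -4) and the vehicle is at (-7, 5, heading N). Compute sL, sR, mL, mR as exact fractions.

20/73 20/61 -20/73 -850/4453

left sensor world pos  = (-10, 7); dL² = 146
right sensor world pos = (-4, 7); dR² = 122
sL = 40/146 = 20/73
sR = 40/122 = 20/61
mL = -1·sL + 0·sR = -20/73
mR = 1/2·sL + -1·sR = -850/4453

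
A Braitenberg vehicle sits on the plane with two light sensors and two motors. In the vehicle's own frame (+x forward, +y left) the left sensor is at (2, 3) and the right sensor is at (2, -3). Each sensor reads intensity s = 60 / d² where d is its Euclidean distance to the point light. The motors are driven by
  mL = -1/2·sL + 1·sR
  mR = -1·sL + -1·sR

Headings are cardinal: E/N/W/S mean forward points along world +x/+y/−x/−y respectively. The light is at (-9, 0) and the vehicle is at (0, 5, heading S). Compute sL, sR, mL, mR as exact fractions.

left sensor world pos  = (3, 3); dL² = 153
right sensor world pos = (-3, 3); dR² = 45
sL = 60/153 = 20/51
sR = 60/45 = 4/3
mL = -1/2·sL + 1·sR = 58/51
mR = -1·sL + -1·sR = -88/51

20/51 4/3 58/51 -88/51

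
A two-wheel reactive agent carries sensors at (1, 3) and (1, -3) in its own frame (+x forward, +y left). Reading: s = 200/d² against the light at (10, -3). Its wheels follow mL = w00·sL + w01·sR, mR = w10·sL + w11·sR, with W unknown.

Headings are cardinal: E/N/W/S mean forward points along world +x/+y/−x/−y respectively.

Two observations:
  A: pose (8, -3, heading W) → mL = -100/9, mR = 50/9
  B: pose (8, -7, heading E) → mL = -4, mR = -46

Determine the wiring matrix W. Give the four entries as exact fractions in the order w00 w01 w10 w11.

0 -1 -1/2 1

obs A: pose=(8,-3,W) → sL=100/9, sR=100/9, mL=-100/9, mR=50/9
obs B: pose=(8,-7,E) → sL=100, sR=4, mL=-4, mR=-46
sensor matrix S = [[100/9, 100/9], [100, 4]]; det S = -3200/3
solve [mL_A; mL_B] = S·[w00; w01] and [mR_A; mR_B] = S·[w10; w11]:
  w00 = 0, w01 = -1, w10 = -1/2, w11 = 1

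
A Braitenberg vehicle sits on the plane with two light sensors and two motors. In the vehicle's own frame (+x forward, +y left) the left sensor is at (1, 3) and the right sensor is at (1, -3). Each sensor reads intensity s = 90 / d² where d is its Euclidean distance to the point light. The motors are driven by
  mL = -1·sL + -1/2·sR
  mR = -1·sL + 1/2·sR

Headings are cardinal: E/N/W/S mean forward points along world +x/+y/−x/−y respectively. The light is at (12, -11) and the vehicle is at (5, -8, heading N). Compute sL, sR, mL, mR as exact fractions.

left sensor world pos  = (2, -7); dL² = 116
right sensor world pos = (8, -7); dR² = 32
sL = 90/116 = 45/58
sR = 90/32 = 45/16
mL = -1·sL + -1/2·sR = -2025/928
mR = -1·sL + 1/2·sR = 585/928

45/58 45/16 -2025/928 585/928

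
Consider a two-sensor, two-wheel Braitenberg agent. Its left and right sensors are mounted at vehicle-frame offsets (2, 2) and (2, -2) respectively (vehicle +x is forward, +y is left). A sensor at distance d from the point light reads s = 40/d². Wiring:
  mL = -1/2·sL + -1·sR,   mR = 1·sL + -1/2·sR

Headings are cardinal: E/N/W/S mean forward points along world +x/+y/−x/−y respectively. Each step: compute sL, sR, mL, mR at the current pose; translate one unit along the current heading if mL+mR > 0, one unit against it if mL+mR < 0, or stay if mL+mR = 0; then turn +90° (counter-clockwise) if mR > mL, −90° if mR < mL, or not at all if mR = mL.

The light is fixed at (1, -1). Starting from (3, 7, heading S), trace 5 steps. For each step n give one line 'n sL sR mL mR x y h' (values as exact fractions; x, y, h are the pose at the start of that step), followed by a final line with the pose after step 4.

n=0: pose=(3,7,S); sL=10/13, sR=10/9; mL=-175/117, mR=25/117; mL+mR=-50/39 → advance -1; mR−mL=200/117 → turn +1·90°
n=1: pose=(3,8,E); sL=40/137, sR=8/13; mL=-1356/1781, mR=-28/1781; mL+mR=-1384/1781 → advance -1; mR−mL=1328/1781 → turn +1·90°
n=2: pose=(2,8,N); sL=20/61, sR=4/13; mL=-374/793, mR=138/793; mL+mR=-236/793 → advance -1; mR−mL=512/793 → turn +1·90°
n=3: pose=(2,7,W); sL=40/37, sR=40/101; mL=-3500/3737, mR=3300/3737; mL+mR=-200/3737 → advance -1; mR−mL=6800/3737 → turn +1·90°
n=4: pose=(3,7,S); sL=10/13, sR=10/9; mL=-175/117, mR=25/117; mL+mR=-50/39 → advance -1; mR−mL=200/117 → turn +1·90°

0 10/13 10/9 -175/117 25/117 3 7 S
1 40/137 8/13 -1356/1781 -28/1781 3 8 E
2 20/61 4/13 -374/793 138/793 2 8 N
3 40/37 40/101 -3500/3737 3300/3737 2 7 W
4 10/13 10/9 -175/117 25/117 3 7 S
final 3 8 E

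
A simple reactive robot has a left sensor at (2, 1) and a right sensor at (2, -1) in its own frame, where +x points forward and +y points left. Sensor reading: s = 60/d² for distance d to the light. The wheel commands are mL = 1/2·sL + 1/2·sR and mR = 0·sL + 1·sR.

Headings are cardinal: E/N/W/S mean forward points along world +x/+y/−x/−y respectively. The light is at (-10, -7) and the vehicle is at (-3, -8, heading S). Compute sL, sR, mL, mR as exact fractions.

60/73 4/3 236/219 4/3

left sensor world pos  = (-2, -10); dL² = 73
right sensor world pos = (-4, -10); dR² = 45
sL = 60/73 = 60/73
sR = 60/45 = 4/3
mL = 1/2·sL + 1/2·sR = 236/219
mR = 0·sL + 1·sR = 4/3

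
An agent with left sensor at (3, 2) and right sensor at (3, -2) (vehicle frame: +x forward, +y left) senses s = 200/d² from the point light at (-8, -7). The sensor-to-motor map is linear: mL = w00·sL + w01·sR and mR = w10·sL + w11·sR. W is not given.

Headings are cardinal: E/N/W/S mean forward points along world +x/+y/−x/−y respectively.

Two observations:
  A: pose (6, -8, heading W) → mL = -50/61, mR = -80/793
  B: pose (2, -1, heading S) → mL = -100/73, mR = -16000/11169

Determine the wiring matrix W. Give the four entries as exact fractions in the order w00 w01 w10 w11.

0 -1/2 1 -1

obs A: pose=(6,-8,W) → sL=20/13, sR=100/61, mL=-50/61, mR=-80/793
obs B: pose=(2,-1,S) → sL=200/153, sR=200/73, mL=-100/73, mR=-16000/11169
sensor matrix S = [[20/13, 100/61], [200/153, 200/73]]; det S = 18352000/8857017
solve [mL_A; mL_B] = S·[w00; w01] and [mR_A; mR_B] = S·[w10; w11]:
  w00 = 0, w01 = -1/2, w10 = 1, w11 = -1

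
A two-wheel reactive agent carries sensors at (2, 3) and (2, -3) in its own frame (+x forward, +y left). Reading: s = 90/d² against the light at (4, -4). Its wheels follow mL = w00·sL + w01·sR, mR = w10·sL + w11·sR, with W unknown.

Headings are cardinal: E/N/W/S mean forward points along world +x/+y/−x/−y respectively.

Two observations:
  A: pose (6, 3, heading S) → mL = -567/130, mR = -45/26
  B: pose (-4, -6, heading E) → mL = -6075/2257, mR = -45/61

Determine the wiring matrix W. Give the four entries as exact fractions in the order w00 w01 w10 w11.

obs A: pose=(6,3,S) → sL=9/5, sR=45/13, mL=-567/130, mR=-45/26
obs B: pose=(-4,-6,E) → sL=90/37, sR=90/61, mL=-6075/2257, mR=-45/61
sensor matrix S = [[9/5, 45/13], [90/37, 90/61]]; det S = -169128/29341
solve [mL_A; mL_B] = S·[w00; w01] and [mR_A; mR_B] = S·[w10; w11]:
  w00 = -1/2, w01 = -1, w10 = 0, w11 = -1/2

-1/2 -1 0 -1/2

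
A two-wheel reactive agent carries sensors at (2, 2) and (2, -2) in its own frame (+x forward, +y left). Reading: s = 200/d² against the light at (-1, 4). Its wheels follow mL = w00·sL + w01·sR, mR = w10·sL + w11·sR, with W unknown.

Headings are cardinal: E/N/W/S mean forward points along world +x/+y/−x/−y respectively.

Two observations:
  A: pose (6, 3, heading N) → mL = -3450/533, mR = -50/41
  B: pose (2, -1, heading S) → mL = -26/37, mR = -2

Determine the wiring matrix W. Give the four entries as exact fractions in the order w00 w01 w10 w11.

obs A: pose=(6,3,N) → sL=100/13, sR=100/41, mL=-3450/533, mR=-50/41
obs B: pose=(2,-1,S) → sL=100/37, sR=4, mL=-26/37, mR=-2
sensor matrix S = [[100/13, 100/41], [100/37, 4]]; det S = 476800/19721
solve [mL_A; mL_B] = S·[w00; w01] and [mR_A; mR_B] = S·[w10; w11]:
  w00 = -1, w01 = 1/2, w10 = 0, w11 = -1/2

-1 1/2 0 -1/2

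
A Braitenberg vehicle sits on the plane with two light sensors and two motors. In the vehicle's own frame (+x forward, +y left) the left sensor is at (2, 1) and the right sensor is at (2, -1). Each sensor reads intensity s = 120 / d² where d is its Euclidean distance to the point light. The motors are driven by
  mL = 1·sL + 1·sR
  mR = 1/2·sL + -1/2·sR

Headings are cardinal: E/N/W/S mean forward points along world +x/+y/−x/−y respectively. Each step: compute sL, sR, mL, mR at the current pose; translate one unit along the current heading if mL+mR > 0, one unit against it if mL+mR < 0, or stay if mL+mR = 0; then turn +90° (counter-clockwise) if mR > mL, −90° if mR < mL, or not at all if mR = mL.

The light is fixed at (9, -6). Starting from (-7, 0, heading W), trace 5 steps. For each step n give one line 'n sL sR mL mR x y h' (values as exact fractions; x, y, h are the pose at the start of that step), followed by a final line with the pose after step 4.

n=0: pose=(-7,0,W); sL=120/349, sR=120/373; mL=86640/130177, mR=1440/130177; mL+mR=88080/130177 → advance +1; mR−mL=-85200/130177 → turn -1·90°
n=1: pose=(-8,0,N); sL=30/97, sR=3/8; mL=531/776, mR=-51/1552; mL+mR=1011/1552 → advance +1; mR−mL=-1113/1552 → turn -1·90°
n=2: pose=(-8,1,E); sL=120/289, sR=40/87; mL=22000/25143, mR=-560/25143; mL+mR=21440/25143 → advance +1; mR−mL=-7520/8381 → turn -1·90°
n=3: pose=(-7,1,S); sL=12/25, sR=60/157; mL=3384/3925, mR=192/3925; mL+mR=3576/3925 → advance +1; mR−mL=-3192/3925 → turn -1·90°
n=4: pose=(-7,0,W); sL=120/349, sR=120/373; mL=86640/130177, mR=1440/130177; mL+mR=88080/130177 → advance +1; mR−mL=-85200/130177 → turn -1·90°

0 120/349 120/373 86640/130177 1440/130177 -7 0 W
1 30/97 3/8 531/776 -51/1552 -8 0 N
2 120/289 40/87 22000/25143 -560/25143 -8 1 E
3 12/25 60/157 3384/3925 192/3925 -7 1 S
4 120/349 120/373 86640/130177 1440/130177 -7 0 W
final -8 0 N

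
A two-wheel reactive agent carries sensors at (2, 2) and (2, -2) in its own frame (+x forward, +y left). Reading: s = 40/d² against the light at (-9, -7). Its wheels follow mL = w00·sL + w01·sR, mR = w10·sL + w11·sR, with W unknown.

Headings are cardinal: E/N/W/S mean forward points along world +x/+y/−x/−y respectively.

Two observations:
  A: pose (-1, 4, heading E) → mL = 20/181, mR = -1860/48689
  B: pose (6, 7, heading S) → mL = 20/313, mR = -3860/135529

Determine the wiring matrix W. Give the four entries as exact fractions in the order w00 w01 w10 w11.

0 1/2 -1 1/2

obs A: pose=(-1,4,E) → sL=40/269, sR=40/181, mL=20/181, mR=-1860/48689
obs B: pose=(6,7,S) → sL=40/433, sR=40/313, mL=20/313, mR=-3860/135529
sensor matrix S = [[40/269, 40/181], [40/433, 40/313]]; det S = -9318400/6598771481
solve [mL_A; mL_B] = S·[w00; w01] and [mR_A; mR_B] = S·[w10; w11]:
  w00 = 0, w01 = 1/2, w10 = -1, w11 = 1/2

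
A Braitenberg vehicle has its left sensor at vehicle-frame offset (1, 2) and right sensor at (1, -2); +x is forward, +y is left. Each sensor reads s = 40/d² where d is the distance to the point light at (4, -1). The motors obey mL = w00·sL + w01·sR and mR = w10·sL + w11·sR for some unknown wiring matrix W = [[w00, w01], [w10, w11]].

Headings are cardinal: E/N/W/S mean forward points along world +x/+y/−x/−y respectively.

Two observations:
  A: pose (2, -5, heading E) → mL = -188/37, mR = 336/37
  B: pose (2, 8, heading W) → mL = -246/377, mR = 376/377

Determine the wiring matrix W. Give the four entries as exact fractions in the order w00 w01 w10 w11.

obs A: pose=(2,-5,E) → sL=8, sR=40/37, mL=-188/37, mR=336/37
obs B: pose=(2,8,W) → sL=20/29, sR=4/13, mL=-246/377, mR=376/377
sensor matrix S = [[8, 40/37], [20/29, 4/13]]; det S = 23936/13949
solve [mL_A; mL_B] = S·[w00; w01] and [mR_A; mR_B] = S·[w10; w11]:
  w00 = -1/2, w01 = -1, w10 = 1, w11 = 1

-1/2 -1 1 1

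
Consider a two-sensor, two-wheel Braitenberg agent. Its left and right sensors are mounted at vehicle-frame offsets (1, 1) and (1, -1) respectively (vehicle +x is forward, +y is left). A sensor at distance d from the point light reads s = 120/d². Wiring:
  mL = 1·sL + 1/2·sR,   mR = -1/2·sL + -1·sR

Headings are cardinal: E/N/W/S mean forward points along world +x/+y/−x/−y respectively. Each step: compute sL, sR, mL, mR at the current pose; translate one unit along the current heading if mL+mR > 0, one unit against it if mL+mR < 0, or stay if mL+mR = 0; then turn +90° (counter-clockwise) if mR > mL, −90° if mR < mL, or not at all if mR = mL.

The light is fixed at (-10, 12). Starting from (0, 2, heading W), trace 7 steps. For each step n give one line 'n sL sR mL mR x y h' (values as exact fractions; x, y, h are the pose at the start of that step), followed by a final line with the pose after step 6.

0 60/101 20/27 2630/2727 -2830/2727 0 2 W
1 120/181 8/15 2524/2715 -2348/2715 1 2 N
2 15/26 30/61 1305/1586 -2475/3172 1 3 E
3 120/269 120/221 42660/59449 -45540/59449 2 3 S
4 60/101 12/17 1626/1717 -1722/1717 2 4 W
5 120/193 24/49 8196/9457 -7572/9457 3 4 N
6 15/29 6/13 282/377 -543/754 3 5 E
final 4 5 S

n=0: pose=(0,2,W); sL=60/101, sR=20/27; mL=2630/2727, mR=-2830/2727; mL+mR=-200/2727 → advance -1; mR−mL=-1820/909 → turn -1·90°
n=1: pose=(1,2,N); sL=120/181, sR=8/15; mL=2524/2715, mR=-2348/2715; mL+mR=176/2715 → advance +1; mR−mL=-1624/905 → turn -1·90°
n=2: pose=(1,3,E); sL=15/26, sR=30/61; mL=1305/1586, mR=-2475/3172; mL+mR=135/3172 → advance +1; mR−mL=-5085/3172 → turn -1·90°
n=3: pose=(2,3,S); sL=120/269, sR=120/221; mL=42660/59449, mR=-45540/59449; mL+mR=-2880/59449 → advance -1; mR−mL=-88200/59449 → turn -1·90°
n=4: pose=(2,4,W); sL=60/101, sR=12/17; mL=1626/1717, mR=-1722/1717; mL+mR=-96/1717 → advance -1; mR−mL=-3348/1717 → turn -1·90°
n=5: pose=(3,4,N); sL=120/193, sR=24/49; mL=8196/9457, mR=-7572/9457; mL+mR=624/9457 → advance +1; mR−mL=-15768/9457 → turn -1·90°
n=6: pose=(3,5,E); sL=15/29, sR=6/13; mL=282/377, mR=-543/754; mL+mR=21/754 → advance +1; mR−mL=-1107/754 → turn -1·90°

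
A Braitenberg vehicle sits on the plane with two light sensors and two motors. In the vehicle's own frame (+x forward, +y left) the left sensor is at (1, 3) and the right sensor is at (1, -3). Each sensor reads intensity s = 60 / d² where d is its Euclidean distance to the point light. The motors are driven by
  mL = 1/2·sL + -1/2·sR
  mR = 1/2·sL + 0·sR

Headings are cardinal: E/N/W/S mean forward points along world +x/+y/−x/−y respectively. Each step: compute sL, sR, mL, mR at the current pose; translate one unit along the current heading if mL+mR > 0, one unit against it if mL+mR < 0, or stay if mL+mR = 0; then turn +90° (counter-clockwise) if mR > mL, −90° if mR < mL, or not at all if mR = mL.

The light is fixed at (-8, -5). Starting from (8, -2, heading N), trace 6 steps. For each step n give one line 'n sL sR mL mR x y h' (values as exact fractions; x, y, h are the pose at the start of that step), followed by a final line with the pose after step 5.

0 12/37 60/377 1152/13949 6/37 8 -2 N
1 30/113 30/137 360/15481 15/113 8 -1 W
2 20/111 20/51 -200/1887 10/111 7 -1 S
3 3/16 3/13 -9/416 3/32 7 0 E
4 12/41 60/397 1152/16277 6/41 8 0 N
5 10/39 10/51 20/663 5/39 8 1 W
final 7 1 S

n=0: pose=(8,-2,N); sL=12/37, sR=60/377; mL=1152/13949, mR=6/37; mL+mR=3414/13949 → advance +1; mR−mL=30/377 → turn +1·90°
n=1: pose=(8,-1,W); sL=30/113, sR=30/137; mL=360/15481, mR=15/113; mL+mR=2415/15481 → advance +1; mR−mL=15/137 → turn +1·90°
n=2: pose=(7,-1,S); sL=20/111, sR=20/51; mL=-200/1887, mR=10/111; mL+mR=-10/629 → advance -1; mR−mL=10/51 → turn +1·90°
n=3: pose=(7,0,E); sL=3/16, sR=3/13; mL=-9/416, mR=3/32; mL+mR=15/208 → advance +1; mR−mL=3/26 → turn +1·90°
n=4: pose=(8,0,N); sL=12/41, sR=60/397; mL=1152/16277, mR=6/41; mL+mR=3534/16277 → advance +1; mR−mL=30/397 → turn +1·90°
n=5: pose=(8,1,W); sL=10/39, sR=10/51; mL=20/663, mR=5/39; mL+mR=35/221 → advance +1; mR−mL=5/51 → turn +1·90°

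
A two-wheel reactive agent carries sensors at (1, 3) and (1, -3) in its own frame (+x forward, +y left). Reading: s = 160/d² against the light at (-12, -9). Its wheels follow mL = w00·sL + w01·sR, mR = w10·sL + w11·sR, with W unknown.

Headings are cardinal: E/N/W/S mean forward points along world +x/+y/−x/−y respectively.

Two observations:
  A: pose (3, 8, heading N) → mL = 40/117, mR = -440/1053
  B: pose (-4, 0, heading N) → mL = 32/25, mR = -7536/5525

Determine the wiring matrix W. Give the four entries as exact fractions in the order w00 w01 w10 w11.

1 0 -1/2 -1

obs A: pose=(3,8,N) → sL=40/117, sR=20/81, mL=40/117, mR=-440/1053
obs B: pose=(-4,0,N) → sL=32/25, sR=160/221, mL=32/25, mR=-7536/5525
sensor matrix S = [[40/117, 20/81], [32/25, 160/221]]; det S = -79744/1163565
solve [mL_A; mL_B] = S·[w00; w01] and [mR_A; mR_B] = S·[w10; w11]:
  w00 = 1, w01 = 0, w10 = -1/2, w11 = -1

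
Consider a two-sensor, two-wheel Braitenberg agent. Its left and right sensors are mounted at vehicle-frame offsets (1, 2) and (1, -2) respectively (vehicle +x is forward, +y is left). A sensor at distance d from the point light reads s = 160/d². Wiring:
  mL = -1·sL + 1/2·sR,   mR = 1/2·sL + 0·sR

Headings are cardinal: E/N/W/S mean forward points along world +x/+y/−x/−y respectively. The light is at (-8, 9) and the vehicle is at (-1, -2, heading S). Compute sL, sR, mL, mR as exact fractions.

left sensor world pos  = (1, -3); dL² = 225
right sensor world pos = (-3, -3); dR² = 169
sL = 160/225 = 32/45
sR = 160/169 = 160/169
mL = -1·sL + 1/2·sR = -1808/7605
mR = 1/2·sL + 0·sR = 16/45

32/45 160/169 -1808/7605 16/45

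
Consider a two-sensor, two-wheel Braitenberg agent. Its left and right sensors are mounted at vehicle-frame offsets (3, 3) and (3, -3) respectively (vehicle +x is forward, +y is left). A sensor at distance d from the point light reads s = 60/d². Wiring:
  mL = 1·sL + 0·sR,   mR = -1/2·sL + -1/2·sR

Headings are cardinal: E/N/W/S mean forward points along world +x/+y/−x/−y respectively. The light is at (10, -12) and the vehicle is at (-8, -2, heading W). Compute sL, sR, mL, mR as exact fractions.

6/49 6/61 6/49 -330/2989

left sensor world pos  = (-11, -5); dL² = 490
right sensor world pos = (-11, 1); dR² = 610
sL = 60/490 = 6/49
sR = 60/610 = 6/61
mL = 1·sL + 0·sR = 6/49
mR = -1/2·sL + -1/2·sR = -330/2989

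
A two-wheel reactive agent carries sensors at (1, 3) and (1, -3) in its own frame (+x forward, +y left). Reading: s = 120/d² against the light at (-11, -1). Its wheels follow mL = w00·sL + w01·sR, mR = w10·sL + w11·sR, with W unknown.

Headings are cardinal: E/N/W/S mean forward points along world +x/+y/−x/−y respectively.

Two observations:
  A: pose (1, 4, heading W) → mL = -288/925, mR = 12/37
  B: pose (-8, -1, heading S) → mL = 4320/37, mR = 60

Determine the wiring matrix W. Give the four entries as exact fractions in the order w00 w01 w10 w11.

obs A: pose=(1,4,W) → sL=24/25, sR=24/37, mL=-288/925, mR=12/37
obs B: pose=(-8,-1,S) → sL=120/37, sR=120, mL=4320/37, mR=60
sensor matrix S = [[24/25, 24/37], [120/37, 120]]; det S = 774144/6845
solve [mL_A; mL_B] = S·[w00; w01] and [mR_A; mR_B] = S·[w10; w11]:
  w00 = -1, w01 = 1, w10 = 0, w11 = 1/2

-1 1 0 1/2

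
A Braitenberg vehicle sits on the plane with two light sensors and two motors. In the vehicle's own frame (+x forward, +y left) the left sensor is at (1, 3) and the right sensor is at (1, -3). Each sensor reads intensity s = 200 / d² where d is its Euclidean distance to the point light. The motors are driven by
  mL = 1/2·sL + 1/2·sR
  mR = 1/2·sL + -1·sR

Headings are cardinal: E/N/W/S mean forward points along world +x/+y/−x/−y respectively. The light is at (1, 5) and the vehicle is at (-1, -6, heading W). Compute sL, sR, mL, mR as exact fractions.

left sensor world pos  = (-2, -9); dL² = 205
right sensor world pos = (-2, -3); dR² = 73
sL = 200/205 = 40/41
sR = 200/73 = 200/73
mL = 1/2·sL + 1/2·sR = 5560/2993
mR = 1/2·sL + -1·sR = -6740/2993

40/41 200/73 5560/2993 -6740/2993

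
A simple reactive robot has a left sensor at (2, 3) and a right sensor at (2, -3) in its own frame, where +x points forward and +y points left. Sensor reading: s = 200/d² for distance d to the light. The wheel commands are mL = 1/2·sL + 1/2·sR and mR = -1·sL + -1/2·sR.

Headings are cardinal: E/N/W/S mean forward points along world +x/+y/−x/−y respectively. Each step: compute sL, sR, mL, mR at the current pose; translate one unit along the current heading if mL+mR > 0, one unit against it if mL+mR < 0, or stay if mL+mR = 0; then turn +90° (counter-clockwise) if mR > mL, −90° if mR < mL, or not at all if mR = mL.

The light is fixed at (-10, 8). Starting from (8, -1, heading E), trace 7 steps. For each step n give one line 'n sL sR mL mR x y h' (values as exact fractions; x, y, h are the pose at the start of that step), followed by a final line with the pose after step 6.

0 50/109 25/68 6125/14824 -9525/14824 8 -1 E
1 200/521 200/317 83800/165157 -115500/165157 7 -1 S
2 100/173 4/5 596/865 -846/865 7 0 W
3 200/261 200/477 8200/13833 -1500/1537 8 0 N
4 50/109 25/68 6125/14824 -9525/14824 8 -1 E
5 200/521 200/317 83800/165157 -115500/165157 7 -1 S
6 100/173 4/5 596/865 -846/865 7 0 W
final 8 0 N

n=0: pose=(8,-1,E); sL=50/109, sR=25/68; mL=6125/14824, mR=-9525/14824; mL+mR=-25/109 → advance -1; mR−mL=-7825/7412 → turn -1·90°
n=1: pose=(7,-1,S); sL=200/521, sR=200/317; mL=83800/165157, mR=-115500/165157; mL+mR=-100/521 → advance -1; mR−mL=-199300/165157 → turn -1·90°
n=2: pose=(7,0,W); sL=100/173, sR=4/5; mL=596/865, mR=-846/865; mL+mR=-50/173 → advance -1; mR−mL=-1442/865 → turn -1·90°
n=3: pose=(8,0,N); sL=200/261, sR=200/477; mL=8200/13833, mR=-1500/1537; mL+mR=-100/261 → advance -1; mR−mL=-21700/13833 → turn -1·90°
n=4: pose=(8,-1,E); sL=50/109, sR=25/68; mL=6125/14824, mR=-9525/14824; mL+mR=-25/109 → advance -1; mR−mL=-7825/7412 → turn -1·90°
n=5: pose=(7,-1,S); sL=200/521, sR=200/317; mL=83800/165157, mR=-115500/165157; mL+mR=-100/521 → advance -1; mR−mL=-199300/165157 → turn -1·90°
n=6: pose=(7,0,W); sL=100/173, sR=4/5; mL=596/865, mR=-846/865; mL+mR=-50/173 → advance -1; mR−mL=-1442/865 → turn -1·90°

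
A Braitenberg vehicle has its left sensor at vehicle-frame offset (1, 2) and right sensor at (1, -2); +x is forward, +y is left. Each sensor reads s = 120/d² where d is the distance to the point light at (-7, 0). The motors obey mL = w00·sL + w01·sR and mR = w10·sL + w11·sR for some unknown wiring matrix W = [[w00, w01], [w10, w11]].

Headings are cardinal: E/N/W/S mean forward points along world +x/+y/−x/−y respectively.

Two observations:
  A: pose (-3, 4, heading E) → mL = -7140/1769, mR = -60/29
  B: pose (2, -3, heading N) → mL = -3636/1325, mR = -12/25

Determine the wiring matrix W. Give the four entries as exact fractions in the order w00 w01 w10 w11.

-1 -1/2 0 -1/2

obs A: pose=(-3,4,E) → sL=120/61, sR=120/29, mL=-7140/1769, mR=-60/29
obs B: pose=(2,-3,N) → sL=120/53, sR=24/25, mL=-3636/1325, mR=-12/25
sensor matrix S = [[120/61, 120/29], [120/53, 24/25]]; det S = -3506688/468785
solve [mL_A; mL_B] = S·[w00; w01] and [mR_A; mR_B] = S·[w10; w11]:
  w00 = -1, w01 = -1/2, w10 = 0, w11 = -1/2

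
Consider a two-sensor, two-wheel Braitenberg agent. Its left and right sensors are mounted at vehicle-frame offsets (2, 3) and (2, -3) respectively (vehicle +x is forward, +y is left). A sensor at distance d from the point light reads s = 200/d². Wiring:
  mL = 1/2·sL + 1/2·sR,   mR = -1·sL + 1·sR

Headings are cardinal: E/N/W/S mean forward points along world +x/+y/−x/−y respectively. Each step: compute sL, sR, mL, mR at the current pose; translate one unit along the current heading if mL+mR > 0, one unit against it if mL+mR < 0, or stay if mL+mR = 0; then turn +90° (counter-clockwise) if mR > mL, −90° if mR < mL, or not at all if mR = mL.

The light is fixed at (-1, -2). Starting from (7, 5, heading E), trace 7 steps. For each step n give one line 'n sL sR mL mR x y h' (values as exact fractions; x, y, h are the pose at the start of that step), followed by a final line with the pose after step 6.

0 1 50/29 79/58 21/29 7 5 E
1 200/169 200/61 23000/10309 21600/10309 8 5 S
2 100/29 20/13 940/377 -720/377 8 4 W
3 200/89 40/37 5480/3293 -3840/3293 7 4 N
4 1 50/29 79/58 21/29 7 5 E
5 200/169 200/61 23000/10309 21600/10309 8 5 S
6 100/29 20/13 940/377 -720/377 8 4 W
final 7 4 N

n=0: pose=(7,5,E); sL=1, sR=50/29; mL=79/58, mR=21/29; mL+mR=121/58 → advance +1; mR−mL=-37/58 → turn -1·90°
n=1: pose=(8,5,S); sL=200/169, sR=200/61; mL=23000/10309, mR=21600/10309; mL+mR=44600/10309 → advance +1; mR−mL=-1400/10309 → turn -1·90°
n=2: pose=(8,4,W); sL=100/29, sR=20/13; mL=940/377, mR=-720/377; mL+mR=220/377 → advance +1; mR−mL=-1660/377 → turn -1·90°
n=3: pose=(7,4,N); sL=200/89, sR=40/37; mL=5480/3293, mR=-3840/3293; mL+mR=1640/3293 → advance +1; mR−mL=-9320/3293 → turn -1·90°
n=4: pose=(7,5,E); sL=1, sR=50/29; mL=79/58, mR=21/29; mL+mR=121/58 → advance +1; mR−mL=-37/58 → turn -1·90°
n=5: pose=(8,5,S); sL=200/169, sR=200/61; mL=23000/10309, mR=21600/10309; mL+mR=44600/10309 → advance +1; mR−mL=-1400/10309 → turn -1·90°
n=6: pose=(8,4,W); sL=100/29, sR=20/13; mL=940/377, mR=-720/377; mL+mR=220/377 → advance +1; mR−mL=-1660/377 → turn -1·90°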